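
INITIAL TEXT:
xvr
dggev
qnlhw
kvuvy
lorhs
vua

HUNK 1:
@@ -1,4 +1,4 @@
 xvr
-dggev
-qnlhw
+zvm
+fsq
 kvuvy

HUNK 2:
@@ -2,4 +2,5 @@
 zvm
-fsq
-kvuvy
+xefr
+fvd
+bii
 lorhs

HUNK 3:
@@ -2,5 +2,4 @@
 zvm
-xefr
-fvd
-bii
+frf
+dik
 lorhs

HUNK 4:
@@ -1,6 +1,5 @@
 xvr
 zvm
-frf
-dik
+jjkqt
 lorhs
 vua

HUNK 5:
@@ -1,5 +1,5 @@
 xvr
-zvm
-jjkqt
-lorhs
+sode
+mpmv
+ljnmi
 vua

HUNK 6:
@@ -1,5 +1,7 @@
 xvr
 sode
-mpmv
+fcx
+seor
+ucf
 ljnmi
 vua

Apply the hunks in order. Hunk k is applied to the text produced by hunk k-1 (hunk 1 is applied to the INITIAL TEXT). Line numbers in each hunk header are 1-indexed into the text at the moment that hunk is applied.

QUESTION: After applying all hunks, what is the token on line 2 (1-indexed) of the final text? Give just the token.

Answer: sode

Derivation:
Hunk 1: at line 1 remove [dggev,qnlhw] add [zvm,fsq] -> 6 lines: xvr zvm fsq kvuvy lorhs vua
Hunk 2: at line 2 remove [fsq,kvuvy] add [xefr,fvd,bii] -> 7 lines: xvr zvm xefr fvd bii lorhs vua
Hunk 3: at line 2 remove [xefr,fvd,bii] add [frf,dik] -> 6 lines: xvr zvm frf dik lorhs vua
Hunk 4: at line 1 remove [frf,dik] add [jjkqt] -> 5 lines: xvr zvm jjkqt lorhs vua
Hunk 5: at line 1 remove [zvm,jjkqt,lorhs] add [sode,mpmv,ljnmi] -> 5 lines: xvr sode mpmv ljnmi vua
Hunk 6: at line 1 remove [mpmv] add [fcx,seor,ucf] -> 7 lines: xvr sode fcx seor ucf ljnmi vua
Final line 2: sode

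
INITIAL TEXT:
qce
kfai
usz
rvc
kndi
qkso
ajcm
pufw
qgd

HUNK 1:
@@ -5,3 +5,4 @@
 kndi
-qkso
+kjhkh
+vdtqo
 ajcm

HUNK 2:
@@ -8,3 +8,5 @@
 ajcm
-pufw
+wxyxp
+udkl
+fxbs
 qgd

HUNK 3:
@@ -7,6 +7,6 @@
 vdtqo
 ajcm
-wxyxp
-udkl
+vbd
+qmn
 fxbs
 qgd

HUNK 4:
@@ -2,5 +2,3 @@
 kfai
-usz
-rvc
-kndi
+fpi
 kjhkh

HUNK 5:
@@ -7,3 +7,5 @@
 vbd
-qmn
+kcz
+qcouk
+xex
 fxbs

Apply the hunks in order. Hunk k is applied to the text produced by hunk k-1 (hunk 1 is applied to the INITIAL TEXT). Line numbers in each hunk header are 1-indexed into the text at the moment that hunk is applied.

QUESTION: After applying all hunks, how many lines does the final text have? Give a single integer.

Answer: 12

Derivation:
Hunk 1: at line 5 remove [qkso] add [kjhkh,vdtqo] -> 10 lines: qce kfai usz rvc kndi kjhkh vdtqo ajcm pufw qgd
Hunk 2: at line 8 remove [pufw] add [wxyxp,udkl,fxbs] -> 12 lines: qce kfai usz rvc kndi kjhkh vdtqo ajcm wxyxp udkl fxbs qgd
Hunk 3: at line 7 remove [wxyxp,udkl] add [vbd,qmn] -> 12 lines: qce kfai usz rvc kndi kjhkh vdtqo ajcm vbd qmn fxbs qgd
Hunk 4: at line 2 remove [usz,rvc,kndi] add [fpi] -> 10 lines: qce kfai fpi kjhkh vdtqo ajcm vbd qmn fxbs qgd
Hunk 5: at line 7 remove [qmn] add [kcz,qcouk,xex] -> 12 lines: qce kfai fpi kjhkh vdtqo ajcm vbd kcz qcouk xex fxbs qgd
Final line count: 12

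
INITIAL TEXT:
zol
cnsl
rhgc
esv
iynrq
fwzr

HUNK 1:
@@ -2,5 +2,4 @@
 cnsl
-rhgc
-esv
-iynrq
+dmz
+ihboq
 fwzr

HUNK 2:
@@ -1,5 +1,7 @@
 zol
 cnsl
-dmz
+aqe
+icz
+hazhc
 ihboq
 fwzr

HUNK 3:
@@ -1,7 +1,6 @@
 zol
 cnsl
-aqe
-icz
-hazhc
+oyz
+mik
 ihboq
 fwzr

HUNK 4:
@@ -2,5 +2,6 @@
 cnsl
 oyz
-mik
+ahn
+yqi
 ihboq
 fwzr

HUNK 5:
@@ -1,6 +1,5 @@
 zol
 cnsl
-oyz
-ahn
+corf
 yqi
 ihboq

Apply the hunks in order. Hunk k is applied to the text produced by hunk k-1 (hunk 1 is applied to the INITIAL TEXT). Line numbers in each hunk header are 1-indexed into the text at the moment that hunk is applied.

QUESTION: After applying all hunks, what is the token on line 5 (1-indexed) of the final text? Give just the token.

Hunk 1: at line 2 remove [rhgc,esv,iynrq] add [dmz,ihboq] -> 5 lines: zol cnsl dmz ihboq fwzr
Hunk 2: at line 1 remove [dmz] add [aqe,icz,hazhc] -> 7 lines: zol cnsl aqe icz hazhc ihboq fwzr
Hunk 3: at line 1 remove [aqe,icz,hazhc] add [oyz,mik] -> 6 lines: zol cnsl oyz mik ihboq fwzr
Hunk 4: at line 2 remove [mik] add [ahn,yqi] -> 7 lines: zol cnsl oyz ahn yqi ihboq fwzr
Hunk 5: at line 1 remove [oyz,ahn] add [corf] -> 6 lines: zol cnsl corf yqi ihboq fwzr
Final line 5: ihboq

Answer: ihboq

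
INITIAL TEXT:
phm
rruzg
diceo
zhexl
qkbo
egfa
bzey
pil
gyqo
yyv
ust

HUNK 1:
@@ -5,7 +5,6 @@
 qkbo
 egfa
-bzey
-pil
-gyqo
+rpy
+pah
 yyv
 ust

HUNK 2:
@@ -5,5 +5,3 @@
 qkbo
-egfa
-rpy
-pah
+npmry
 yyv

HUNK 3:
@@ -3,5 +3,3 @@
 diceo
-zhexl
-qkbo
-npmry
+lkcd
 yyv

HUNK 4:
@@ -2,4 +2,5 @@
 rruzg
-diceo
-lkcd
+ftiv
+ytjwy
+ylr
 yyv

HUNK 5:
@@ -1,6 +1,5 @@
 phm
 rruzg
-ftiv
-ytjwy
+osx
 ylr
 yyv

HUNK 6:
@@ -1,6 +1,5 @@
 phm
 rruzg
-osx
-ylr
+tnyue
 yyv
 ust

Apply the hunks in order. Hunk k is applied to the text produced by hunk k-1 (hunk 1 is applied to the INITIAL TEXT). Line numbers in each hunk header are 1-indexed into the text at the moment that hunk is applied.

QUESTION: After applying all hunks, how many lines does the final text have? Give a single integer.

Hunk 1: at line 5 remove [bzey,pil,gyqo] add [rpy,pah] -> 10 lines: phm rruzg diceo zhexl qkbo egfa rpy pah yyv ust
Hunk 2: at line 5 remove [egfa,rpy,pah] add [npmry] -> 8 lines: phm rruzg diceo zhexl qkbo npmry yyv ust
Hunk 3: at line 3 remove [zhexl,qkbo,npmry] add [lkcd] -> 6 lines: phm rruzg diceo lkcd yyv ust
Hunk 4: at line 2 remove [diceo,lkcd] add [ftiv,ytjwy,ylr] -> 7 lines: phm rruzg ftiv ytjwy ylr yyv ust
Hunk 5: at line 1 remove [ftiv,ytjwy] add [osx] -> 6 lines: phm rruzg osx ylr yyv ust
Hunk 6: at line 1 remove [osx,ylr] add [tnyue] -> 5 lines: phm rruzg tnyue yyv ust
Final line count: 5

Answer: 5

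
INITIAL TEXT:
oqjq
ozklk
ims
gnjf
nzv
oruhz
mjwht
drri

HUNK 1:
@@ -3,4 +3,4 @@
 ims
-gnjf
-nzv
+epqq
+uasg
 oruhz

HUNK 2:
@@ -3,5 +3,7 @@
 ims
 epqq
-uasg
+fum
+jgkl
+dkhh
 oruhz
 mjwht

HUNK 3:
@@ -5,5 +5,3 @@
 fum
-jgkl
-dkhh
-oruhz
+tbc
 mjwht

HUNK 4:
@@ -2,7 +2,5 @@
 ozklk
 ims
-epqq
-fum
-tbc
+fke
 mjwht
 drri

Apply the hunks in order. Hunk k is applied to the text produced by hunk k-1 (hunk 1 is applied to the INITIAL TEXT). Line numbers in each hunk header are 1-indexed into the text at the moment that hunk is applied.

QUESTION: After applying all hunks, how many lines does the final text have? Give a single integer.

Hunk 1: at line 3 remove [gnjf,nzv] add [epqq,uasg] -> 8 lines: oqjq ozklk ims epqq uasg oruhz mjwht drri
Hunk 2: at line 3 remove [uasg] add [fum,jgkl,dkhh] -> 10 lines: oqjq ozklk ims epqq fum jgkl dkhh oruhz mjwht drri
Hunk 3: at line 5 remove [jgkl,dkhh,oruhz] add [tbc] -> 8 lines: oqjq ozklk ims epqq fum tbc mjwht drri
Hunk 4: at line 2 remove [epqq,fum,tbc] add [fke] -> 6 lines: oqjq ozklk ims fke mjwht drri
Final line count: 6

Answer: 6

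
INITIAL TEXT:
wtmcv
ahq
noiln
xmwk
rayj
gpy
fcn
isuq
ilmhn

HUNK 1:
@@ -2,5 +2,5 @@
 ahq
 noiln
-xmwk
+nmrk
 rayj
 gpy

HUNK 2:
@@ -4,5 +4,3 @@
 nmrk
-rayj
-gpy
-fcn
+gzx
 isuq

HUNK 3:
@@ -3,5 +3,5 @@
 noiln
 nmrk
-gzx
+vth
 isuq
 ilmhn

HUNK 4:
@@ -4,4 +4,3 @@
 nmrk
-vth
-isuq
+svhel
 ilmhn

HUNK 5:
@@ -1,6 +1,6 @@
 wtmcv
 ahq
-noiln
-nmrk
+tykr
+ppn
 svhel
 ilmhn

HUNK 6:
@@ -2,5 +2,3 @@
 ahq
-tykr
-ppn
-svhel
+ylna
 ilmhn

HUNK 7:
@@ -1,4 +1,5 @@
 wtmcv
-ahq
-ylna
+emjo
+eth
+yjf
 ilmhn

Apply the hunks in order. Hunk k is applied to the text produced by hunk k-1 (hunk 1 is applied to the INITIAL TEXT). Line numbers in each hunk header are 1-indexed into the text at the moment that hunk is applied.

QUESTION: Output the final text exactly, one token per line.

Hunk 1: at line 2 remove [xmwk] add [nmrk] -> 9 lines: wtmcv ahq noiln nmrk rayj gpy fcn isuq ilmhn
Hunk 2: at line 4 remove [rayj,gpy,fcn] add [gzx] -> 7 lines: wtmcv ahq noiln nmrk gzx isuq ilmhn
Hunk 3: at line 3 remove [gzx] add [vth] -> 7 lines: wtmcv ahq noiln nmrk vth isuq ilmhn
Hunk 4: at line 4 remove [vth,isuq] add [svhel] -> 6 lines: wtmcv ahq noiln nmrk svhel ilmhn
Hunk 5: at line 1 remove [noiln,nmrk] add [tykr,ppn] -> 6 lines: wtmcv ahq tykr ppn svhel ilmhn
Hunk 6: at line 2 remove [tykr,ppn,svhel] add [ylna] -> 4 lines: wtmcv ahq ylna ilmhn
Hunk 7: at line 1 remove [ahq,ylna] add [emjo,eth,yjf] -> 5 lines: wtmcv emjo eth yjf ilmhn

Answer: wtmcv
emjo
eth
yjf
ilmhn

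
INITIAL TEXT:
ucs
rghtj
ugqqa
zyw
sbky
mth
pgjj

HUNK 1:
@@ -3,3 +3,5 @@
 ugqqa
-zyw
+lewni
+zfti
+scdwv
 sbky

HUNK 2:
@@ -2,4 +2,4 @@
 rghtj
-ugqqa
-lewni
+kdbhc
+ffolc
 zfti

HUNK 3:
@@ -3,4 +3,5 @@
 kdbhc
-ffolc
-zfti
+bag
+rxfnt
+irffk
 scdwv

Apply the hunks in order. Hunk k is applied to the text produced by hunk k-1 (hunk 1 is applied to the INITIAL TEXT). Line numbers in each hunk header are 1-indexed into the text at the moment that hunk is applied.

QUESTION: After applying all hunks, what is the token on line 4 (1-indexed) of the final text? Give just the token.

Answer: bag

Derivation:
Hunk 1: at line 3 remove [zyw] add [lewni,zfti,scdwv] -> 9 lines: ucs rghtj ugqqa lewni zfti scdwv sbky mth pgjj
Hunk 2: at line 2 remove [ugqqa,lewni] add [kdbhc,ffolc] -> 9 lines: ucs rghtj kdbhc ffolc zfti scdwv sbky mth pgjj
Hunk 3: at line 3 remove [ffolc,zfti] add [bag,rxfnt,irffk] -> 10 lines: ucs rghtj kdbhc bag rxfnt irffk scdwv sbky mth pgjj
Final line 4: bag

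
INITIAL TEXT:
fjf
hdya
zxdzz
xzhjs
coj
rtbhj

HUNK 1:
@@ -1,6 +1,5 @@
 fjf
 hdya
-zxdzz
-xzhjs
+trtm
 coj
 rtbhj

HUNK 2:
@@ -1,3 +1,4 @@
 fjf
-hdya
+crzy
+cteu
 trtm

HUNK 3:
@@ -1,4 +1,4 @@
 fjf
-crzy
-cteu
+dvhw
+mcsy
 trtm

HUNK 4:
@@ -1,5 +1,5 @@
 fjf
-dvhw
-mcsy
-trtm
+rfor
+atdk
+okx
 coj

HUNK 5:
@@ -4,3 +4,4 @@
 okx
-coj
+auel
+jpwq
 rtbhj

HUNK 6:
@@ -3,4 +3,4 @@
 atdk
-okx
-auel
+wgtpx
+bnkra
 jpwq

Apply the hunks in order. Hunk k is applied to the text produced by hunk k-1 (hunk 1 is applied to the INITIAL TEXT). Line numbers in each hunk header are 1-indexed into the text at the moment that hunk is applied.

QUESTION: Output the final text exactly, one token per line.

Hunk 1: at line 1 remove [zxdzz,xzhjs] add [trtm] -> 5 lines: fjf hdya trtm coj rtbhj
Hunk 2: at line 1 remove [hdya] add [crzy,cteu] -> 6 lines: fjf crzy cteu trtm coj rtbhj
Hunk 3: at line 1 remove [crzy,cteu] add [dvhw,mcsy] -> 6 lines: fjf dvhw mcsy trtm coj rtbhj
Hunk 4: at line 1 remove [dvhw,mcsy,trtm] add [rfor,atdk,okx] -> 6 lines: fjf rfor atdk okx coj rtbhj
Hunk 5: at line 4 remove [coj] add [auel,jpwq] -> 7 lines: fjf rfor atdk okx auel jpwq rtbhj
Hunk 6: at line 3 remove [okx,auel] add [wgtpx,bnkra] -> 7 lines: fjf rfor atdk wgtpx bnkra jpwq rtbhj

Answer: fjf
rfor
atdk
wgtpx
bnkra
jpwq
rtbhj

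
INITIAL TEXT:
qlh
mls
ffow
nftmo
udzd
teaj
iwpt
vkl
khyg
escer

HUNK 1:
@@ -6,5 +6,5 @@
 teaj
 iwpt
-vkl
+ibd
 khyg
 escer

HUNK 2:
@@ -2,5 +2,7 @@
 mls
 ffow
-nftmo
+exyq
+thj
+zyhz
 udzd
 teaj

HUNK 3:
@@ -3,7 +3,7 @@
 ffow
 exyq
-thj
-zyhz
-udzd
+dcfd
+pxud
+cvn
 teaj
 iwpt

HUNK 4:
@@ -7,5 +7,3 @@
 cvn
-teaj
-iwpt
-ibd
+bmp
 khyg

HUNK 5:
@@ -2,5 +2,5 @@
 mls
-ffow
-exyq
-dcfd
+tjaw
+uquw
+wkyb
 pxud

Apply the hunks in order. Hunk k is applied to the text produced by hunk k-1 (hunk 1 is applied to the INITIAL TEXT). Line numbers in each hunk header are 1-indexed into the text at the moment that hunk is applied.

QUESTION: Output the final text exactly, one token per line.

Answer: qlh
mls
tjaw
uquw
wkyb
pxud
cvn
bmp
khyg
escer

Derivation:
Hunk 1: at line 6 remove [vkl] add [ibd] -> 10 lines: qlh mls ffow nftmo udzd teaj iwpt ibd khyg escer
Hunk 2: at line 2 remove [nftmo] add [exyq,thj,zyhz] -> 12 lines: qlh mls ffow exyq thj zyhz udzd teaj iwpt ibd khyg escer
Hunk 3: at line 3 remove [thj,zyhz,udzd] add [dcfd,pxud,cvn] -> 12 lines: qlh mls ffow exyq dcfd pxud cvn teaj iwpt ibd khyg escer
Hunk 4: at line 7 remove [teaj,iwpt,ibd] add [bmp] -> 10 lines: qlh mls ffow exyq dcfd pxud cvn bmp khyg escer
Hunk 5: at line 2 remove [ffow,exyq,dcfd] add [tjaw,uquw,wkyb] -> 10 lines: qlh mls tjaw uquw wkyb pxud cvn bmp khyg escer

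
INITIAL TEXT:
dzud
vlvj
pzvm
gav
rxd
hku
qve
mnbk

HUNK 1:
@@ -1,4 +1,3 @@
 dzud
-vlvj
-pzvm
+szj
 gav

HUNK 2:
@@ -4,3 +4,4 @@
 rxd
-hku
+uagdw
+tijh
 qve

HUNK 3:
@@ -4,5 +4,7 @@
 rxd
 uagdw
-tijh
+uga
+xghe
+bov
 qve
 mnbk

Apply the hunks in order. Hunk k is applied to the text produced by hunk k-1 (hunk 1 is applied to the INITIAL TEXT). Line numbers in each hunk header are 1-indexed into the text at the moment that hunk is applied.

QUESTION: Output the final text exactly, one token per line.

Hunk 1: at line 1 remove [vlvj,pzvm] add [szj] -> 7 lines: dzud szj gav rxd hku qve mnbk
Hunk 2: at line 4 remove [hku] add [uagdw,tijh] -> 8 lines: dzud szj gav rxd uagdw tijh qve mnbk
Hunk 3: at line 4 remove [tijh] add [uga,xghe,bov] -> 10 lines: dzud szj gav rxd uagdw uga xghe bov qve mnbk

Answer: dzud
szj
gav
rxd
uagdw
uga
xghe
bov
qve
mnbk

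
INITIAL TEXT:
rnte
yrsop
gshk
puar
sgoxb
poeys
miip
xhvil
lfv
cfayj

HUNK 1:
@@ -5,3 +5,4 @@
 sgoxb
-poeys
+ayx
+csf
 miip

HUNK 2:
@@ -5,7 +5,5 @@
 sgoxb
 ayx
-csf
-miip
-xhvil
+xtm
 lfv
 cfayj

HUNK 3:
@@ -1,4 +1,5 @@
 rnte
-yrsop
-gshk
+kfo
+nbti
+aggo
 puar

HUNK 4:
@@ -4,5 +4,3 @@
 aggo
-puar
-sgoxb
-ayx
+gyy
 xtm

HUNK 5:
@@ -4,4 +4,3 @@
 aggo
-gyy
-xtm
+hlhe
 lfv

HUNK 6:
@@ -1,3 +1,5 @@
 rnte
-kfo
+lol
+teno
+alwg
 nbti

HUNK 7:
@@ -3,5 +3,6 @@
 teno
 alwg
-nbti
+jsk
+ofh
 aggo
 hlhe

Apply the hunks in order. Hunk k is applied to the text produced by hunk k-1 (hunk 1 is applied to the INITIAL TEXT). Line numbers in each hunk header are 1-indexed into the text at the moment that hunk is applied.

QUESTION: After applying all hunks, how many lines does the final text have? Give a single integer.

Hunk 1: at line 5 remove [poeys] add [ayx,csf] -> 11 lines: rnte yrsop gshk puar sgoxb ayx csf miip xhvil lfv cfayj
Hunk 2: at line 5 remove [csf,miip,xhvil] add [xtm] -> 9 lines: rnte yrsop gshk puar sgoxb ayx xtm lfv cfayj
Hunk 3: at line 1 remove [yrsop,gshk] add [kfo,nbti,aggo] -> 10 lines: rnte kfo nbti aggo puar sgoxb ayx xtm lfv cfayj
Hunk 4: at line 4 remove [puar,sgoxb,ayx] add [gyy] -> 8 lines: rnte kfo nbti aggo gyy xtm lfv cfayj
Hunk 5: at line 4 remove [gyy,xtm] add [hlhe] -> 7 lines: rnte kfo nbti aggo hlhe lfv cfayj
Hunk 6: at line 1 remove [kfo] add [lol,teno,alwg] -> 9 lines: rnte lol teno alwg nbti aggo hlhe lfv cfayj
Hunk 7: at line 3 remove [nbti] add [jsk,ofh] -> 10 lines: rnte lol teno alwg jsk ofh aggo hlhe lfv cfayj
Final line count: 10

Answer: 10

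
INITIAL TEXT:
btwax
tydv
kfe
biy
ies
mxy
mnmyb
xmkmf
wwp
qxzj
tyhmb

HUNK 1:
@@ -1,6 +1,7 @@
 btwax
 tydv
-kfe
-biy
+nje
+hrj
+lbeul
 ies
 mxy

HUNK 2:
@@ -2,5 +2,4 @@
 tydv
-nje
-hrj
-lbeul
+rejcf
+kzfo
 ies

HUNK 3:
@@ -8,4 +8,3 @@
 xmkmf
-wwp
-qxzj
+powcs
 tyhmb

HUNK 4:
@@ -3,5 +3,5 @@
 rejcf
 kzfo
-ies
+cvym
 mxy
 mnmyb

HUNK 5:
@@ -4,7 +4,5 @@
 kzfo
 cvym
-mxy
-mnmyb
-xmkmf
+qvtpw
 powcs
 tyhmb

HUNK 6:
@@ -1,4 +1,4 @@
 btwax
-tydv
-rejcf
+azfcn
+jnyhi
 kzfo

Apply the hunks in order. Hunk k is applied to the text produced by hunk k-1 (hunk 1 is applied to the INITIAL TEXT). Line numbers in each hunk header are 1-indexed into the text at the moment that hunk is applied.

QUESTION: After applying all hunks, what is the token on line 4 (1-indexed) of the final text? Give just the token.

Answer: kzfo

Derivation:
Hunk 1: at line 1 remove [kfe,biy] add [nje,hrj,lbeul] -> 12 lines: btwax tydv nje hrj lbeul ies mxy mnmyb xmkmf wwp qxzj tyhmb
Hunk 2: at line 2 remove [nje,hrj,lbeul] add [rejcf,kzfo] -> 11 lines: btwax tydv rejcf kzfo ies mxy mnmyb xmkmf wwp qxzj tyhmb
Hunk 3: at line 8 remove [wwp,qxzj] add [powcs] -> 10 lines: btwax tydv rejcf kzfo ies mxy mnmyb xmkmf powcs tyhmb
Hunk 4: at line 3 remove [ies] add [cvym] -> 10 lines: btwax tydv rejcf kzfo cvym mxy mnmyb xmkmf powcs tyhmb
Hunk 5: at line 4 remove [mxy,mnmyb,xmkmf] add [qvtpw] -> 8 lines: btwax tydv rejcf kzfo cvym qvtpw powcs tyhmb
Hunk 6: at line 1 remove [tydv,rejcf] add [azfcn,jnyhi] -> 8 lines: btwax azfcn jnyhi kzfo cvym qvtpw powcs tyhmb
Final line 4: kzfo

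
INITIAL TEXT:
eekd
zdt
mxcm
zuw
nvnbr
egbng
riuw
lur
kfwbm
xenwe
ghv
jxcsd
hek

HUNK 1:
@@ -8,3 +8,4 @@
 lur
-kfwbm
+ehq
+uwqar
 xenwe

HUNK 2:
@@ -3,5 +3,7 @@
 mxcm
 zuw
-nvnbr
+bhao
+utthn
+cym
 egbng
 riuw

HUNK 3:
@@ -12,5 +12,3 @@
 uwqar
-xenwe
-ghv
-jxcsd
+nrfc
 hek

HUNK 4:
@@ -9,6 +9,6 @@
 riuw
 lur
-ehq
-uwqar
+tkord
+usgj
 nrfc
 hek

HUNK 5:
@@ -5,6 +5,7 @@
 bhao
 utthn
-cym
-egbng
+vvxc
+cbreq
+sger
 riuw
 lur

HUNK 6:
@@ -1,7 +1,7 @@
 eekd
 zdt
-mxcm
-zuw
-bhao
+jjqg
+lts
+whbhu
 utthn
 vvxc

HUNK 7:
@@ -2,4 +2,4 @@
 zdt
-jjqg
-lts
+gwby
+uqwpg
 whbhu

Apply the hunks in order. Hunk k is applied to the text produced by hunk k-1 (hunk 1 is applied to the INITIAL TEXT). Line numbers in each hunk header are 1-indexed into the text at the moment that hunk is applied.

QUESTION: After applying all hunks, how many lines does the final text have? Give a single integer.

Hunk 1: at line 8 remove [kfwbm] add [ehq,uwqar] -> 14 lines: eekd zdt mxcm zuw nvnbr egbng riuw lur ehq uwqar xenwe ghv jxcsd hek
Hunk 2: at line 3 remove [nvnbr] add [bhao,utthn,cym] -> 16 lines: eekd zdt mxcm zuw bhao utthn cym egbng riuw lur ehq uwqar xenwe ghv jxcsd hek
Hunk 3: at line 12 remove [xenwe,ghv,jxcsd] add [nrfc] -> 14 lines: eekd zdt mxcm zuw bhao utthn cym egbng riuw lur ehq uwqar nrfc hek
Hunk 4: at line 9 remove [ehq,uwqar] add [tkord,usgj] -> 14 lines: eekd zdt mxcm zuw bhao utthn cym egbng riuw lur tkord usgj nrfc hek
Hunk 5: at line 5 remove [cym,egbng] add [vvxc,cbreq,sger] -> 15 lines: eekd zdt mxcm zuw bhao utthn vvxc cbreq sger riuw lur tkord usgj nrfc hek
Hunk 6: at line 1 remove [mxcm,zuw,bhao] add [jjqg,lts,whbhu] -> 15 lines: eekd zdt jjqg lts whbhu utthn vvxc cbreq sger riuw lur tkord usgj nrfc hek
Hunk 7: at line 2 remove [jjqg,lts] add [gwby,uqwpg] -> 15 lines: eekd zdt gwby uqwpg whbhu utthn vvxc cbreq sger riuw lur tkord usgj nrfc hek
Final line count: 15

Answer: 15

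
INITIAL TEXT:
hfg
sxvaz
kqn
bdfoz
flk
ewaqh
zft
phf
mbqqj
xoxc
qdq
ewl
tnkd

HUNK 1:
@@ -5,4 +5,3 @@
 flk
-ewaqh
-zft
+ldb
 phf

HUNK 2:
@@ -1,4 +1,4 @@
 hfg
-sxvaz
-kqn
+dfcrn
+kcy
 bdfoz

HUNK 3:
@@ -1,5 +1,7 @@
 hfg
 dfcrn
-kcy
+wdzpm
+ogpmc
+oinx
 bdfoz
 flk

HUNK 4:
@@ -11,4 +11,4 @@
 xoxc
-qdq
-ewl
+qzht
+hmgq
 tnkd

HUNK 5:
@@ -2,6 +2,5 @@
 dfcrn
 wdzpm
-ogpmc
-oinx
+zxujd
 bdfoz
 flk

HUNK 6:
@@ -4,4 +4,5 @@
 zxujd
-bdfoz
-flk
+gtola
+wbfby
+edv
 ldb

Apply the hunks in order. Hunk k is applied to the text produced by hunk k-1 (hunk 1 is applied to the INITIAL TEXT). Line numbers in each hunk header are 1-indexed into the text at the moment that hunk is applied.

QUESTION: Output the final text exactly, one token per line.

Hunk 1: at line 5 remove [ewaqh,zft] add [ldb] -> 12 lines: hfg sxvaz kqn bdfoz flk ldb phf mbqqj xoxc qdq ewl tnkd
Hunk 2: at line 1 remove [sxvaz,kqn] add [dfcrn,kcy] -> 12 lines: hfg dfcrn kcy bdfoz flk ldb phf mbqqj xoxc qdq ewl tnkd
Hunk 3: at line 1 remove [kcy] add [wdzpm,ogpmc,oinx] -> 14 lines: hfg dfcrn wdzpm ogpmc oinx bdfoz flk ldb phf mbqqj xoxc qdq ewl tnkd
Hunk 4: at line 11 remove [qdq,ewl] add [qzht,hmgq] -> 14 lines: hfg dfcrn wdzpm ogpmc oinx bdfoz flk ldb phf mbqqj xoxc qzht hmgq tnkd
Hunk 5: at line 2 remove [ogpmc,oinx] add [zxujd] -> 13 lines: hfg dfcrn wdzpm zxujd bdfoz flk ldb phf mbqqj xoxc qzht hmgq tnkd
Hunk 6: at line 4 remove [bdfoz,flk] add [gtola,wbfby,edv] -> 14 lines: hfg dfcrn wdzpm zxujd gtola wbfby edv ldb phf mbqqj xoxc qzht hmgq tnkd

Answer: hfg
dfcrn
wdzpm
zxujd
gtola
wbfby
edv
ldb
phf
mbqqj
xoxc
qzht
hmgq
tnkd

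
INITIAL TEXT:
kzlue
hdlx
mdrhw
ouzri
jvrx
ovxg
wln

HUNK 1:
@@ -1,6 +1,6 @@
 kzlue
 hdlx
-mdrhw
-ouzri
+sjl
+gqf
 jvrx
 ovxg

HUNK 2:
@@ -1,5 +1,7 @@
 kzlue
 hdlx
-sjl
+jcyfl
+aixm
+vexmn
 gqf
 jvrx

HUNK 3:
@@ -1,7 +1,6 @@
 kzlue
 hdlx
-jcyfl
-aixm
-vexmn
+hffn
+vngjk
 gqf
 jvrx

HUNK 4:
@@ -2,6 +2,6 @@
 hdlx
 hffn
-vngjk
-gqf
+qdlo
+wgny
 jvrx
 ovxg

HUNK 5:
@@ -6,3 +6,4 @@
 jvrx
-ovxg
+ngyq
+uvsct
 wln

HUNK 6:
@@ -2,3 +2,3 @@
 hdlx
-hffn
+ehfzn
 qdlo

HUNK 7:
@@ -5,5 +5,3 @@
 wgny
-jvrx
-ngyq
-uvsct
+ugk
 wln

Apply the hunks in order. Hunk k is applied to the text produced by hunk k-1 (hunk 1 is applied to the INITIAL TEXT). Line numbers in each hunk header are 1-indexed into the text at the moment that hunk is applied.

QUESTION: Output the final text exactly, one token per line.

Answer: kzlue
hdlx
ehfzn
qdlo
wgny
ugk
wln

Derivation:
Hunk 1: at line 1 remove [mdrhw,ouzri] add [sjl,gqf] -> 7 lines: kzlue hdlx sjl gqf jvrx ovxg wln
Hunk 2: at line 1 remove [sjl] add [jcyfl,aixm,vexmn] -> 9 lines: kzlue hdlx jcyfl aixm vexmn gqf jvrx ovxg wln
Hunk 3: at line 1 remove [jcyfl,aixm,vexmn] add [hffn,vngjk] -> 8 lines: kzlue hdlx hffn vngjk gqf jvrx ovxg wln
Hunk 4: at line 2 remove [vngjk,gqf] add [qdlo,wgny] -> 8 lines: kzlue hdlx hffn qdlo wgny jvrx ovxg wln
Hunk 5: at line 6 remove [ovxg] add [ngyq,uvsct] -> 9 lines: kzlue hdlx hffn qdlo wgny jvrx ngyq uvsct wln
Hunk 6: at line 2 remove [hffn] add [ehfzn] -> 9 lines: kzlue hdlx ehfzn qdlo wgny jvrx ngyq uvsct wln
Hunk 7: at line 5 remove [jvrx,ngyq,uvsct] add [ugk] -> 7 lines: kzlue hdlx ehfzn qdlo wgny ugk wln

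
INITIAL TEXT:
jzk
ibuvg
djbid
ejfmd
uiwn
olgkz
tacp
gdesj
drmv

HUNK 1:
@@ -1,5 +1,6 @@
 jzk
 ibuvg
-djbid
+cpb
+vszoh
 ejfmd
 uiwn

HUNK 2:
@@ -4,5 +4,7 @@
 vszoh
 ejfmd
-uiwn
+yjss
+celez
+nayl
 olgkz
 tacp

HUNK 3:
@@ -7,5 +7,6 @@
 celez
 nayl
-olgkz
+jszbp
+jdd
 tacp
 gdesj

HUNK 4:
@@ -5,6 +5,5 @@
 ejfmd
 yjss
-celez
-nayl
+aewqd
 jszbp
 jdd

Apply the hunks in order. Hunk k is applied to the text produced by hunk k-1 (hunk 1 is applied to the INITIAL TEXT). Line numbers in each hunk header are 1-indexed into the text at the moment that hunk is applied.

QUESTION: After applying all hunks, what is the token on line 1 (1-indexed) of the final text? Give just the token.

Hunk 1: at line 1 remove [djbid] add [cpb,vszoh] -> 10 lines: jzk ibuvg cpb vszoh ejfmd uiwn olgkz tacp gdesj drmv
Hunk 2: at line 4 remove [uiwn] add [yjss,celez,nayl] -> 12 lines: jzk ibuvg cpb vszoh ejfmd yjss celez nayl olgkz tacp gdesj drmv
Hunk 3: at line 7 remove [olgkz] add [jszbp,jdd] -> 13 lines: jzk ibuvg cpb vszoh ejfmd yjss celez nayl jszbp jdd tacp gdesj drmv
Hunk 4: at line 5 remove [celez,nayl] add [aewqd] -> 12 lines: jzk ibuvg cpb vszoh ejfmd yjss aewqd jszbp jdd tacp gdesj drmv
Final line 1: jzk

Answer: jzk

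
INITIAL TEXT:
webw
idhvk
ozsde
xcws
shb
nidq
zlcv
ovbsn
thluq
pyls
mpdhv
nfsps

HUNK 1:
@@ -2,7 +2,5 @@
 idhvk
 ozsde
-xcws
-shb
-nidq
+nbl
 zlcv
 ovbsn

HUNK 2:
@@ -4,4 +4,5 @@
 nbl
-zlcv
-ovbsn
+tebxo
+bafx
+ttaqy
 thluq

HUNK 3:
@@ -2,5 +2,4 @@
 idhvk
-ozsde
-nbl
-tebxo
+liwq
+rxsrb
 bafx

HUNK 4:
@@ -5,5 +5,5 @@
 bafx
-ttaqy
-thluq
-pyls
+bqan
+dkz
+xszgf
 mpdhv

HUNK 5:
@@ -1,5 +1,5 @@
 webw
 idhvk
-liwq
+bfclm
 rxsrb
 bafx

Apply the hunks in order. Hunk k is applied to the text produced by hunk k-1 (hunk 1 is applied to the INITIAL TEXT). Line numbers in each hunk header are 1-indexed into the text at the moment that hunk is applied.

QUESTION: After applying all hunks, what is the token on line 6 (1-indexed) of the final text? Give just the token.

Answer: bqan

Derivation:
Hunk 1: at line 2 remove [xcws,shb,nidq] add [nbl] -> 10 lines: webw idhvk ozsde nbl zlcv ovbsn thluq pyls mpdhv nfsps
Hunk 2: at line 4 remove [zlcv,ovbsn] add [tebxo,bafx,ttaqy] -> 11 lines: webw idhvk ozsde nbl tebxo bafx ttaqy thluq pyls mpdhv nfsps
Hunk 3: at line 2 remove [ozsde,nbl,tebxo] add [liwq,rxsrb] -> 10 lines: webw idhvk liwq rxsrb bafx ttaqy thluq pyls mpdhv nfsps
Hunk 4: at line 5 remove [ttaqy,thluq,pyls] add [bqan,dkz,xszgf] -> 10 lines: webw idhvk liwq rxsrb bafx bqan dkz xszgf mpdhv nfsps
Hunk 5: at line 1 remove [liwq] add [bfclm] -> 10 lines: webw idhvk bfclm rxsrb bafx bqan dkz xszgf mpdhv nfsps
Final line 6: bqan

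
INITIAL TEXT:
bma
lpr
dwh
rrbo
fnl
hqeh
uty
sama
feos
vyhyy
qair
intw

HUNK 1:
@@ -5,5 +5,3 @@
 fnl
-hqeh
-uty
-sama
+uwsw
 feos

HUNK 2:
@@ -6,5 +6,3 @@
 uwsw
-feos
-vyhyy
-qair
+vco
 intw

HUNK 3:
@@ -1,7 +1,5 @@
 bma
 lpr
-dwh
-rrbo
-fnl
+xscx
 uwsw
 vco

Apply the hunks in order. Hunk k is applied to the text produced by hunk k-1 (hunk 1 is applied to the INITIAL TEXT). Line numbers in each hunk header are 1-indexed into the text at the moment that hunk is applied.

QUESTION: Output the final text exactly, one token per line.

Answer: bma
lpr
xscx
uwsw
vco
intw

Derivation:
Hunk 1: at line 5 remove [hqeh,uty,sama] add [uwsw] -> 10 lines: bma lpr dwh rrbo fnl uwsw feos vyhyy qair intw
Hunk 2: at line 6 remove [feos,vyhyy,qair] add [vco] -> 8 lines: bma lpr dwh rrbo fnl uwsw vco intw
Hunk 3: at line 1 remove [dwh,rrbo,fnl] add [xscx] -> 6 lines: bma lpr xscx uwsw vco intw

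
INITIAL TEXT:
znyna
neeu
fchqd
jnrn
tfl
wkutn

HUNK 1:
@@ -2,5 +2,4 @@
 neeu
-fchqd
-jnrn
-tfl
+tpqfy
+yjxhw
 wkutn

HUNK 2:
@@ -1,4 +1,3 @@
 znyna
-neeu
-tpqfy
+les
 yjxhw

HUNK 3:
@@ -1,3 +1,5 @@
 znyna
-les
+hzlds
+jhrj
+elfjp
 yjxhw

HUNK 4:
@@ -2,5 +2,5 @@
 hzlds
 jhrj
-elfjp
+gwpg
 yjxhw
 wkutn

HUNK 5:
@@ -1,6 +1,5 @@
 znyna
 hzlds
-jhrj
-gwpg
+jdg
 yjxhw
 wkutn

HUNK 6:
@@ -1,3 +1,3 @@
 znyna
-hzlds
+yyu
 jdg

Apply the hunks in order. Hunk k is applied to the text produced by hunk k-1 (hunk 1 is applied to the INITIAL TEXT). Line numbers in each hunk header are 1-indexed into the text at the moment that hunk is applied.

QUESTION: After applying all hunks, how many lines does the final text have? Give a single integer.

Answer: 5

Derivation:
Hunk 1: at line 2 remove [fchqd,jnrn,tfl] add [tpqfy,yjxhw] -> 5 lines: znyna neeu tpqfy yjxhw wkutn
Hunk 2: at line 1 remove [neeu,tpqfy] add [les] -> 4 lines: znyna les yjxhw wkutn
Hunk 3: at line 1 remove [les] add [hzlds,jhrj,elfjp] -> 6 lines: znyna hzlds jhrj elfjp yjxhw wkutn
Hunk 4: at line 2 remove [elfjp] add [gwpg] -> 6 lines: znyna hzlds jhrj gwpg yjxhw wkutn
Hunk 5: at line 1 remove [jhrj,gwpg] add [jdg] -> 5 lines: znyna hzlds jdg yjxhw wkutn
Hunk 6: at line 1 remove [hzlds] add [yyu] -> 5 lines: znyna yyu jdg yjxhw wkutn
Final line count: 5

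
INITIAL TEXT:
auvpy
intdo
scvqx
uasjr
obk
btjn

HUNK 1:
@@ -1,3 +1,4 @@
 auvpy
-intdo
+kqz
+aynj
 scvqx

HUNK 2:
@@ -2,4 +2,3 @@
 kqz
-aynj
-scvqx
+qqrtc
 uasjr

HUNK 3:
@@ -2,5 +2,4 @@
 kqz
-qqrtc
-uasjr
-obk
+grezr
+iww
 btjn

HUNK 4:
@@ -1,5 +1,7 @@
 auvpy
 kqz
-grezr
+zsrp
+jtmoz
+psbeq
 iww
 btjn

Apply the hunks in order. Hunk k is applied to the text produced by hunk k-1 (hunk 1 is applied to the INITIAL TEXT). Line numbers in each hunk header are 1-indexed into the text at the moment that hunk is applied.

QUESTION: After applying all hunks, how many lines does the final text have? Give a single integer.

Hunk 1: at line 1 remove [intdo] add [kqz,aynj] -> 7 lines: auvpy kqz aynj scvqx uasjr obk btjn
Hunk 2: at line 2 remove [aynj,scvqx] add [qqrtc] -> 6 lines: auvpy kqz qqrtc uasjr obk btjn
Hunk 3: at line 2 remove [qqrtc,uasjr,obk] add [grezr,iww] -> 5 lines: auvpy kqz grezr iww btjn
Hunk 4: at line 1 remove [grezr] add [zsrp,jtmoz,psbeq] -> 7 lines: auvpy kqz zsrp jtmoz psbeq iww btjn
Final line count: 7

Answer: 7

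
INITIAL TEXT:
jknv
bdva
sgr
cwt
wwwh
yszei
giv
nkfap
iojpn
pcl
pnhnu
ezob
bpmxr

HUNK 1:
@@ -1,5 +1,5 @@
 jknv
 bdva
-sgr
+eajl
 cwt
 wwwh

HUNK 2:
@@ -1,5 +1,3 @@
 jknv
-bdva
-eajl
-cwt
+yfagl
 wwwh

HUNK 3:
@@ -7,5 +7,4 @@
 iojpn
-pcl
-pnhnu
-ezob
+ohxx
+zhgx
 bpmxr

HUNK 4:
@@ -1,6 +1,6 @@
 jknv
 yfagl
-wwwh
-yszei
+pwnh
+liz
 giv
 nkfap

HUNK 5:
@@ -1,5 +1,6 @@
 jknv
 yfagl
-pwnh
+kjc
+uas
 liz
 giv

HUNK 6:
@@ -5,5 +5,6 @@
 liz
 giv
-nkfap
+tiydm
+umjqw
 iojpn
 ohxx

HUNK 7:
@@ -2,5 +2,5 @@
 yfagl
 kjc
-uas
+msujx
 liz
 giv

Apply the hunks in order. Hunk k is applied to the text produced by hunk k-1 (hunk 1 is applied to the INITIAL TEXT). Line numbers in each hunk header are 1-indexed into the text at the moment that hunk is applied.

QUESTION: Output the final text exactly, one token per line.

Answer: jknv
yfagl
kjc
msujx
liz
giv
tiydm
umjqw
iojpn
ohxx
zhgx
bpmxr

Derivation:
Hunk 1: at line 1 remove [sgr] add [eajl] -> 13 lines: jknv bdva eajl cwt wwwh yszei giv nkfap iojpn pcl pnhnu ezob bpmxr
Hunk 2: at line 1 remove [bdva,eajl,cwt] add [yfagl] -> 11 lines: jknv yfagl wwwh yszei giv nkfap iojpn pcl pnhnu ezob bpmxr
Hunk 3: at line 7 remove [pcl,pnhnu,ezob] add [ohxx,zhgx] -> 10 lines: jknv yfagl wwwh yszei giv nkfap iojpn ohxx zhgx bpmxr
Hunk 4: at line 1 remove [wwwh,yszei] add [pwnh,liz] -> 10 lines: jknv yfagl pwnh liz giv nkfap iojpn ohxx zhgx bpmxr
Hunk 5: at line 1 remove [pwnh] add [kjc,uas] -> 11 lines: jknv yfagl kjc uas liz giv nkfap iojpn ohxx zhgx bpmxr
Hunk 6: at line 5 remove [nkfap] add [tiydm,umjqw] -> 12 lines: jknv yfagl kjc uas liz giv tiydm umjqw iojpn ohxx zhgx bpmxr
Hunk 7: at line 2 remove [uas] add [msujx] -> 12 lines: jknv yfagl kjc msujx liz giv tiydm umjqw iojpn ohxx zhgx bpmxr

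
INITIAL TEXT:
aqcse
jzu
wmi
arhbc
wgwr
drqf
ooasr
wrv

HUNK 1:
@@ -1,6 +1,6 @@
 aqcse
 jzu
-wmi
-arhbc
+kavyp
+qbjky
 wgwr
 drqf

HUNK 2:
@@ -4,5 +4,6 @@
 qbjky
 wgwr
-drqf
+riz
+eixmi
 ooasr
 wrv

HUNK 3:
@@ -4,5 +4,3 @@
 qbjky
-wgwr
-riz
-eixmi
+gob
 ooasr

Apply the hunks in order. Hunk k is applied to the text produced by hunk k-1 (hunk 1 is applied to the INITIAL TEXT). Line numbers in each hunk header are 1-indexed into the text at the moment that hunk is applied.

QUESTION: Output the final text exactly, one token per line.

Answer: aqcse
jzu
kavyp
qbjky
gob
ooasr
wrv

Derivation:
Hunk 1: at line 1 remove [wmi,arhbc] add [kavyp,qbjky] -> 8 lines: aqcse jzu kavyp qbjky wgwr drqf ooasr wrv
Hunk 2: at line 4 remove [drqf] add [riz,eixmi] -> 9 lines: aqcse jzu kavyp qbjky wgwr riz eixmi ooasr wrv
Hunk 3: at line 4 remove [wgwr,riz,eixmi] add [gob] -> 7 lines: aqcse jzu kavyp qbjky gob ooasr wrv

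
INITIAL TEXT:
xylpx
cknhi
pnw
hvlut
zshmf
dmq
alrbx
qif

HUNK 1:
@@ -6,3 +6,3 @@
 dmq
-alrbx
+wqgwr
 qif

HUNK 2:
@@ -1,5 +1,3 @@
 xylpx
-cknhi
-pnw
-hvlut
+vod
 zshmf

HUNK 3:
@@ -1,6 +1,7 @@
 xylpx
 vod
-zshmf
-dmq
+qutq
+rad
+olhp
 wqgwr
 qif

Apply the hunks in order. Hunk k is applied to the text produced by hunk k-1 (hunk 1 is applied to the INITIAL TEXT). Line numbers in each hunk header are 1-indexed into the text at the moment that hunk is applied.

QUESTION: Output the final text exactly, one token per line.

Answer: xylpx
vod
qutq
rad
olhp
wqgwr
qif

Derivation:
Hunk 1: at line 6 remove [alrbx] add [wqgwr] -> 8 lines: xylpx cknhi pnw hvlut zshmf dmq wqgwr qif
Hunk 2: at line 1 remove [cknhi,pnw,hvlut] add [vod] -> 6 lines: xylpx vod zshmf dmq wqgwr qif
Hunk 3: at line 1 remove [zshmf,dmq] add [qutq,rad,olhp] -> 7 lines: xylpx vod qutq rad olhp wqgwr qif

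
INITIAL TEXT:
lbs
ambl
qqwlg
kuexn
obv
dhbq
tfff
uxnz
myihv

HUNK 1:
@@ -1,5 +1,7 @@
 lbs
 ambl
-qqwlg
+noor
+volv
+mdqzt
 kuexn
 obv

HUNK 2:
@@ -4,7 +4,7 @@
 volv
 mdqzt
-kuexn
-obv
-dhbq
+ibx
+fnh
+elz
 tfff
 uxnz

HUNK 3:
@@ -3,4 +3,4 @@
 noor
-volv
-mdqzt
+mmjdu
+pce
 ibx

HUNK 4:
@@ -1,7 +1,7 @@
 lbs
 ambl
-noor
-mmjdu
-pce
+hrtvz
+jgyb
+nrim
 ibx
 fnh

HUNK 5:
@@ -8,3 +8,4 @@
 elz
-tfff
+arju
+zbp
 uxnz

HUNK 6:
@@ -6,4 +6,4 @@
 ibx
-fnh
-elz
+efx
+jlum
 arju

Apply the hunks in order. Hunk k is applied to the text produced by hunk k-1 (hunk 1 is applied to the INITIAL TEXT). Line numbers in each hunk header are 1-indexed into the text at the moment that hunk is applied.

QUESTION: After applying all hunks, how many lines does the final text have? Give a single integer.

Hunk 1: at line 1 remove [qqwlg] add [noor,volv,mdqzt] -> 11 lines: lbs ambl noor volv mdqzt kuexn obv dhbq tfff uxnz myihv
Hunk 2: at line 4 remove [kuexn,obv,dhbq] add [ibx,fnh,elz] -> 11 lines: lbs ambl noor volv mdqzt ibx fnh elz tfff uxnz myihv
Hunk 3: at line 3 remove [volv,mdqzt] add [mmjdu,pce] -> 11 lines: lbs ambl noor mmjdu pce ibx fnh elz tfff uxnz myihv
Hunk 4: at line 1 remove [noor,mmjdu,pce] add [hrtvz,jgyb,nrim] -> 11 lines: lbs ambl hrtvz jgyb nrim ibx fnh elz tfff uxnz myihv
Hunk 5: at line 8 remove [tfff] add [arju,zbp] -> 12 lines: lbs ambl hrtvz jgyb nrim ibx fnh elz arju zbp uxnz myihv
Hunk 6: at line 6 remove [fnh,elz] add [efx,jlum] -> 12 lines: lbs ambl hrtvz jgyb nrim ibx efx jlum arju zbp uxnz myihv
Final line count: 12

Answer: 12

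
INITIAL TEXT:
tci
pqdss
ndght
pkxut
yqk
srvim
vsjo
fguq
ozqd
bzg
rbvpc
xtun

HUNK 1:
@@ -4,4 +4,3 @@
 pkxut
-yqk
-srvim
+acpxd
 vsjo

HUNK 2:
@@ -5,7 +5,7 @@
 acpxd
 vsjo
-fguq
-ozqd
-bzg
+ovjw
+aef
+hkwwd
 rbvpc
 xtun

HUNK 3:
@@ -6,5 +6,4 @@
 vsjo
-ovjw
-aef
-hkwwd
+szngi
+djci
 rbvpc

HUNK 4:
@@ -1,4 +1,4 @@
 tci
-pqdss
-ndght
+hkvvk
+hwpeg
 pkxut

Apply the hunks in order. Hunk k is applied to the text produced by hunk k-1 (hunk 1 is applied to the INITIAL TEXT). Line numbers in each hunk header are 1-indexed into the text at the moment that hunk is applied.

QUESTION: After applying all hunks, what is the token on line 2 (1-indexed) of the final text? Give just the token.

Hunk 1: at line 4 remove [yqk,srvim] add [acpxd] -> 11 lines: tci pqdss ndght pkxut acpxd vsjo fguq ozqd bzg rbvpc xtun
Hunk 2: at line 5 remove [fguq,ozqd,bzg] add [ovjw,aef,hkwwd] -> 11 lines: tci pqdss ndght pkxut acpxd vsjo ovjw aef hkwwd rbvpc xtun
Hunk 3: at line 6 remove [ovjw,aef,hkwwd] add [szngi,djci] -> 10 lines: tci pqdss ndght pkxut acpxd vsjo szngi djci rbvpc xtun
Hunk 4: at line 1 remove [pqdss,ndght] add [hkvvk,hwpeg] -> 10 lines: tci hkvvk hwpeg pkxut acpxd vsjo szngi djci rbvpc xtun
Final line 2: hkvvk

Answer: hkvvk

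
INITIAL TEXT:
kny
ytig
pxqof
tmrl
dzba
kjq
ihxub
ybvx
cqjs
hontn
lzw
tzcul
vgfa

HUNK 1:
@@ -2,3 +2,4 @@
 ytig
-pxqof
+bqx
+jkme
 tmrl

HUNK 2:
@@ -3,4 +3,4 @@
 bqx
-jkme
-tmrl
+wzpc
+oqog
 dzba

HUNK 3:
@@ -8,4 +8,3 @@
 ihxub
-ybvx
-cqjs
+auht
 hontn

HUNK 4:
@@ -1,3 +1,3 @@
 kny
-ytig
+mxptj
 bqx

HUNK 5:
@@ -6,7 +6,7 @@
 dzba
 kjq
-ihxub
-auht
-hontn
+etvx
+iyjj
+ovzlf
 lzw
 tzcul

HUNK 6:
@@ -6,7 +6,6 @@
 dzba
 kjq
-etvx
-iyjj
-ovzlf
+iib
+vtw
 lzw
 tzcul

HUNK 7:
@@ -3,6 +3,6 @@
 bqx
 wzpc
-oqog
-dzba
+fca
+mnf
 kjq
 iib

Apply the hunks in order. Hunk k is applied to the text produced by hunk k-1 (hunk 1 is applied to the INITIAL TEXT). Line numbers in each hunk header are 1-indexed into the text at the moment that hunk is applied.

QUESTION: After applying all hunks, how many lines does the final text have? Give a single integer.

Hunk 1: at line 2 remove [pxqof] add [bqx,jkme] -> 14 lines: kny ytig bqx jkme tmrl dzba kjq ihxub ybvx cqjs hontn lzw tzcul vgfa
Hunk 2: at line 3 remove [jkme,tmrl] add [wzpc,oqog] -> 14 lines: kny ytig bqx wzpc oqog dzba kjq ihxub ybvx cqjs hontn lzw tzcul vgfa
Hunk 3: at line 8 remove [ybvx,cqjs] add [auht] -> 13 lines: kny ytig bqx wzpc oqog dzba kjq ihxub auht hontn lzw tzcul vgfa
Hunk 4: at line 1 remove [ytig] add [mxptj] -> 13 lines: kny mxptj bqx wzpc oqog dzba kjq ihxub auht hontn lzw tzcul vgfa
Hunk 5: at line 6 remove [ihxub,auht,hontn] add [etvx,iyjj,ovzlf] -> 13 lines: kny mxptj bqx wzpc oqog dzba kjq etvx iyjj ovzlf lzw tzcul vgfa
Hunk 6: at line 6 remove [etvx,iyjj,ovzlf] add [iib,vtw] -> 12 lines: kny mxptj bqx wzpc oqog dzba kjq iib vtw lzw tzcul vgfa
Hunk 7: at line 3 remove [oqog,dzba] add [fca,mnf] -> 12 lines: kny mxptj bqx wzpc fca mnf kjq iib vtw lzw tzcul vgfa
Final line count: 12

Answer: 12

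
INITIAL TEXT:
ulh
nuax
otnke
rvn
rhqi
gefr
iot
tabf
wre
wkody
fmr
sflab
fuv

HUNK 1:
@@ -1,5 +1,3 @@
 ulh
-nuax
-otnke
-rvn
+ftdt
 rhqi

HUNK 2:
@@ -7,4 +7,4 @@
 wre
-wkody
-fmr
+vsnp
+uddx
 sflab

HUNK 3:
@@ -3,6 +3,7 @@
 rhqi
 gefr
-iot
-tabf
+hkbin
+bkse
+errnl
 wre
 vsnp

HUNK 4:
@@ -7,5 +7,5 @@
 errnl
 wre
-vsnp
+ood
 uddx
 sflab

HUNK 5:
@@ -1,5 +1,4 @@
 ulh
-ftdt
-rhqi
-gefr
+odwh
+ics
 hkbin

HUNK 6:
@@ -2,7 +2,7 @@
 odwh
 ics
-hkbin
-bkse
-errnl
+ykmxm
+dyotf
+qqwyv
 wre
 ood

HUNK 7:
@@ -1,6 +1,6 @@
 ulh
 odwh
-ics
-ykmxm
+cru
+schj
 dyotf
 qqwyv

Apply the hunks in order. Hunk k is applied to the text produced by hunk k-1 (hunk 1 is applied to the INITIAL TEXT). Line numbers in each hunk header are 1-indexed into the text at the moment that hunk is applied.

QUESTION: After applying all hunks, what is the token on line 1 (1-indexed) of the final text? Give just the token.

Hunk 1: at line 1 remove [nuax,otnke,rvn] add [ftdt] -> 11 lines: ulh ftdt rhqi gefr iot tabf wre wkody fmr sflab fuv
Hunk 2: at line 7 remove [wkody,fmr] add [vsnp,uddx] -> 11 lines: ulh ftdt rhqi gefr iot tabf wre vsnp uddx sflab fuv
Hunk 3: at line 3 remove [iot,tabf] add [hkbin,bkse,errnl] -> 12 lines: ulh ftdt rhqi gefr hkbin bkse errnl wre vsnp uddx sflab fuv
Hunk 4: at line 7 remove [vsnp] add [ood] -> 12 lines: ulh ftdt rhqi gefr hkbin bkse errnl wre ood uddx sflab fuv
Hunk 5: at line 1 remove [ftdt,rhqi,gefr] add [odwh,ics] -> 11 lines: ulh odwh ics hkbin bkse errnl wre ood uddx sflab fuv
Hunk 6: at line 2 remove [hkbin,bkse,errnl] add [ykmxm,dyotf,qqwyv] -> 11 lines: ulh odwh ics ykmxm dyotf qqwyv wre ood uddx sflab fuv
Hunk 7: at line 1 remove [ics,ykmxm] add [cru,schj] -> 11 lines: ulh odwh cru schj dyotf qqwyv wre ood uddx sflab fuv
Final line 1: ulh

Answer: ulh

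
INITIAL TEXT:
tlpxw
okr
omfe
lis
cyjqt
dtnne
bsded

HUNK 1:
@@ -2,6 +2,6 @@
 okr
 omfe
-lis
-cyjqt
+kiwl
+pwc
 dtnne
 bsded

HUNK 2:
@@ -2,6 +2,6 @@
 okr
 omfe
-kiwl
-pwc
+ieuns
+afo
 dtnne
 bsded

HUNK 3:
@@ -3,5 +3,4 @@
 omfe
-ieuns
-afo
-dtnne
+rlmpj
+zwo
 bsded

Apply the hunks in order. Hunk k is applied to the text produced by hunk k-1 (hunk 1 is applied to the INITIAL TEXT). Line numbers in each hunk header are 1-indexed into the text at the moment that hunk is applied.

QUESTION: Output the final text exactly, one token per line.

Hunk 1: at line 2 remove [lis,cyjqt] add [kiwl,pwc] -> 7 lines: tlpxw okr omfe kiwl pwc dtnne bsded
Hunk 2: at line 2 remove [kiwl,pwc] add [ieuns,afo] -> 7 lines: tlpxw okr omfe ieuns afo dtnne bsded
Hunk 3: at line 3 remove [ieuns,afo,dtnne] add [rlmpj,zwo] -> 6 lines: tlpxw okr omfe rlmpj zwo bsded

Answer: tlpxw
okr
omfe
rlmpj
zwo
bsded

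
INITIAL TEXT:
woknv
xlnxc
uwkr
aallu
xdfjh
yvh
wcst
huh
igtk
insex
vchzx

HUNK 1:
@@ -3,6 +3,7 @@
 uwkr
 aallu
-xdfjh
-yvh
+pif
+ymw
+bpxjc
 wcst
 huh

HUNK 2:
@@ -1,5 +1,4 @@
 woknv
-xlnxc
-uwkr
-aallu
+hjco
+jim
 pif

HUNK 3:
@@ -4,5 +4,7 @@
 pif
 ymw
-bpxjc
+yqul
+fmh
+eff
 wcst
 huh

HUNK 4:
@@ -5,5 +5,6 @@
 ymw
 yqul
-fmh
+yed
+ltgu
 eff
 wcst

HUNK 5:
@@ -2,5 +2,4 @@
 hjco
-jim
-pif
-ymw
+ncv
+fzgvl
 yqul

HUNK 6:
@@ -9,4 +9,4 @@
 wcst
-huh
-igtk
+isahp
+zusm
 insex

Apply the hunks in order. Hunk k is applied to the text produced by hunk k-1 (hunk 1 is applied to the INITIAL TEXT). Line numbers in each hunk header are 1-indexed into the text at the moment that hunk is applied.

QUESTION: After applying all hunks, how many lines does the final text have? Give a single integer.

Answer: 13

Derivation:
Hunk 1: at line 3 remove [xdfjh,yvh] add [pif,ymw,bpxjc] -> 12 lines: woknv xlnxc uwkr aallu pif ymw bpxjc wcst huh igtk insex vchzx
Hunk 2: at line 1 remove [xlnxc,uwkr,aallu] add [hjco,jim] -> 11 lines: woknv hjco jim pif ymw bpxjc wcst huh igtk insex vchzx
Hunk 3: at line 4 remove [bpxjc] add [yqul,fmh,eff] -> 13 lines: woknv hjco jim pif ymw yqul fmh eff wcst huh igtk insex vchzx
Hunk 4: at line 5 remove [fmh] add [yed,ltgu] -> 14 lines: woknv hjco jim pif ymw yqul yed ltgu eff wcst huh igtk insex vchzx
Hunk 5: at line 2 remove [jim,pif,ymw] add [ncv,fzgvl] -> 13 lines: woknv hjco ncv fzgvl yqul yed ltgu eff wcst huh igtk insex vchzx
Hunk 6: at line 9 remove [huh,igtk] add [isahp,zusm] -> 13 lines: woknv hjco ncv fzgvl yqul yed ltgu eff wcst isahp zusm insex vchzx
Final line count: 13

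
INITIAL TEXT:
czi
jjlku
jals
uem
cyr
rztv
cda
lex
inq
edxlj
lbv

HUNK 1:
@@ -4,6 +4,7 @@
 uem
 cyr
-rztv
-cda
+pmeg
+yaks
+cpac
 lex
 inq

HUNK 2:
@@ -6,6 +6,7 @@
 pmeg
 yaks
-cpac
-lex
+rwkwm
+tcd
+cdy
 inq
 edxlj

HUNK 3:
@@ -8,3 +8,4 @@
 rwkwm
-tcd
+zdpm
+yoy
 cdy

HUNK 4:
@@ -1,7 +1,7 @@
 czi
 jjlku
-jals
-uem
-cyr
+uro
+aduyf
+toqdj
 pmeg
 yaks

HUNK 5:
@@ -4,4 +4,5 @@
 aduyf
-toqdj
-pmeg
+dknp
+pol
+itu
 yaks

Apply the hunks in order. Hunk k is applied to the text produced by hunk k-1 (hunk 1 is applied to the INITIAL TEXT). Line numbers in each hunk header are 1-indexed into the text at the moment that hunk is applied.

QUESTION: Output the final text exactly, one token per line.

Hunk 1: at line 4 remove [rztv,cda] add [pmeg,yaks,cpac] -> 12 lines: czi jjlku jals uem cyr pmeg yaks cpac lex inq edxlj lbv
Hunk 2: at line 6 remove [cpac,lex] add [rwkwm,tcd,cdy] -> 13 lines: czi jjlku jals uem cyr pmeg yaks rwkwm tcd cdy inq edxlj lbv
Hunk 3: at line 8 remove [tcd] add [zdpm,yoy] -> 14 lines: czi jjlku jals uem cyr pmeg yaks rwkwm zdpm yoy cdy inq edxlj lbv
Hunk 4: at line 1 remove [jals,uem,cyr] add [uro,aduyf,toqdj] -> 14 lines: czi jjlku uro aduyf toqdj pmeg yaks rwkwm zdpm yoy cdy inq edxlj lbv
Hunk 5: at line 4 remove [toqdj,pmeg] add [dknp,pol,itu] -> 15 lines: czi jjlku uro aduyf dknp pol itu yaks rwkwm zdpm yoy cdy inq edxlj lbv

Answer: czi
jjlku
uro
aduyf
dknp
pol
itu
yaks
rwkwm
zdpm
yoy
cdy
inq
edxlj
lbv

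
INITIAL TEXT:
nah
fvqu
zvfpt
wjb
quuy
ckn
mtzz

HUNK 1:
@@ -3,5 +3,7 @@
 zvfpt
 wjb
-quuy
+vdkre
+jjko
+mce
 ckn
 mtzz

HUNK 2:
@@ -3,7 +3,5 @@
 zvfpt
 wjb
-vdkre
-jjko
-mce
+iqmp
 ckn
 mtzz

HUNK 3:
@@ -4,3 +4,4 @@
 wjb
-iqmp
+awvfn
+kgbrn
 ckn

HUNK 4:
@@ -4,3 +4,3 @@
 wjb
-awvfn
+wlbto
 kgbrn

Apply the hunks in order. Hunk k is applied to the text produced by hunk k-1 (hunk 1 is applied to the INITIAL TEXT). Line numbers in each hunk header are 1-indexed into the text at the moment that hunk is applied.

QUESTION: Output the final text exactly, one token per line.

Answer: nah
fvqu
zvfpt
wjb
wlbto
kgbrn
ckn
mtzz

Derivation:
Hunk 1: at line 3 remove [quuy] add [vdkre,jjko,mce] -> 9 lines: nah fvqu zvfpt wjb vdkre jjko mce ckn mtzz
Hunk 2: at line 3 remove [vdkre,jjko,mce] add [iqmp] -> 7 lines: nah fvqu zvfpt wjb iqmp ckn mtzz
Hunk 3: at line 4 remove [iqmp] add [awvfn,kgbrn] -> 8 lines: nah fvqu zvfpt wjb awvfn kgbrn ckn mtzz
Hunk 4: at line 4 remove [awvfn] add [wlbto] -> 8 lines: nah fvqu zvfpt wjb wlbto kgbrn ckn mtzz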